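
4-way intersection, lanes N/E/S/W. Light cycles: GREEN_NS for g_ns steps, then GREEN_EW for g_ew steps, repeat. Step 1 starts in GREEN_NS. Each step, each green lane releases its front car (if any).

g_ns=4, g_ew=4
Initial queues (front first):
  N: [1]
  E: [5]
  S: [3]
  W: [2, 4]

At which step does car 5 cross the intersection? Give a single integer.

Step 1 [NS]: N:car1-GO,E:wait,S:car3-GO,W:wait | queues: N=0 E=1 S=0 W=2
Step 2 [NS]: N:empty,E:wait,S:empty,W:wait | queues: N=0 E=1 S=0 W=2
Step 3 [NS]: N:empty,E:wait,S:empty,W:wait | queues: N=0 E=1 S=0 W=2
Step 4 [NS]: N:empty,E:wait,S:empty,W:wait | queues: N=0 E=1 S=0 W=2
Step 5 [EW]: N:wait,E:car5-GO,S:wait,W:car2-GO | queues: N=0 E=0 S=0 W=1
Step 6 [EW]: N:wait,E:empty,S:wait,W:car4-GO | queues: N=0 E=0 S=0 W=0
Car 5 crosses at step 5

5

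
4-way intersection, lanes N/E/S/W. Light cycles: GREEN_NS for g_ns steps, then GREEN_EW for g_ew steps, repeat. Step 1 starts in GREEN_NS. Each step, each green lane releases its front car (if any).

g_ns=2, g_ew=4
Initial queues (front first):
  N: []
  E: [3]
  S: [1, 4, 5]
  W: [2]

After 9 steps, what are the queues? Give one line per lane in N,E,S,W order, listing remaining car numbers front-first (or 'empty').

Step 1 [NS]: N:empty,E:wait,S:car1-GO,W:wait | queues: N=0 E=1 S=2 W=1
Step 2 [NS]: N:empty,E:wait,S:car4-GO,W:wait | queues: N=0 E=1 S=1 W=1
Step 3 [EW]: N:wait,E:car3-GO,S:wait,W:car2-GO | queues: N=0 E=0 S=1 W=0
Step 4 [EW]: N:wait,E:empty,S:wait,W:empty | queues: N=0 E=0 S=1 W=0
Step 5 [EW]: N:wait,E:empty,S:wait,W:empty | queues: N=0 E=0 S=1 W=0
Step 6 [EW]: N:wait,E:empty,S:wait,W:empty | queues: N=0 E=0 S=1 W=0
Step 7 [NS]: N:empty,E:wait,S:car5-GO,W:wait | queues: N=0 E=0 S=0 W=0

N: empty
E: empty
S: empty
W: empty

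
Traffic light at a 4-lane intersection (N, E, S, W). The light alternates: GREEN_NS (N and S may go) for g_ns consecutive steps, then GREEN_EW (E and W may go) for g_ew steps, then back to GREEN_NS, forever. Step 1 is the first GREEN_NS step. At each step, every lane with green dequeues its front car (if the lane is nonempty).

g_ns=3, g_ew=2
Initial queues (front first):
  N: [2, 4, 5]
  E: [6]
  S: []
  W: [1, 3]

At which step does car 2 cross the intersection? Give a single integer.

Step 1 [NS]: N:car2-GO,E:wait,S:empty,W:wait | queues: N=2 E=1 S=0 W=2
Step 2 [NS]: N:car4-GO,E:wait,S:empty,W:wait | queues: N=1 E=1 S=0 W=2
Step 3 [NS]: N:car5-GO,E:wait,S:empty,W:wait | queues: N=0 E=1 S=0 W=2
Step 4 [EW]: N:wait,E:car6-GO,S:wait,W:car1-GO | queues: N=0 E=0 S=0 W=1
Step 5 [EW]: N:wait,E:empty,S:wait,W:car3-GO | queues: N=0 E=0 S=0 W=0
Car 2 crosses at step 1

1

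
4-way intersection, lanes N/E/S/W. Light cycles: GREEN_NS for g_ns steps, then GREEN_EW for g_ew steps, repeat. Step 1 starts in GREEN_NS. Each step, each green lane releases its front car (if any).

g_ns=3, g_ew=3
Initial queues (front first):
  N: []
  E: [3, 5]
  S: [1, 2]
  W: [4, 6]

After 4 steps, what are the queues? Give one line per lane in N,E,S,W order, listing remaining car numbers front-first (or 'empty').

Step 1 [NS]: N:empty,E:wait,S:car1-GO,W:wait | queues: N=0 E=2 S=1 W=2
Step 2 [NS]: N:empty,E:wait,S:car2-GO,W:wait | queues: N=0 E=2 S=0 W=2
Step 3 [NS]: N:empty,E:wait,S:empty,W:wait | queues: N=0 E=2 S=0 W=2
Step 4 [EW]: N:wait,E:car3-GO,S:wait,W:car4-GO | queues: N=0 E=1 S=0 W=1

N: empty
E: 5
S: empty
W: 6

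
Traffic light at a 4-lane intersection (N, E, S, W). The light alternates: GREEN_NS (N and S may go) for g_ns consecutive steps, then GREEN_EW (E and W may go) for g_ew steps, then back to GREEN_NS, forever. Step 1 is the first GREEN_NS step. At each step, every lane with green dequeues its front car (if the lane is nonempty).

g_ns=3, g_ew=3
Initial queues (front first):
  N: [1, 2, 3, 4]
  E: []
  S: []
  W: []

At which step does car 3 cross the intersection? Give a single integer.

Step 1 [NS]: N:car1-GO,E:wait,S:empty,W:wait | queues: N=3 E=0 S=0 W=0
Step 2 [NS]: N:car2-GO,E:wait,S:empty,W:wait | queues: N=2 E=0 S=0 W=0
Step 3 [NS]: N:car3-GO,E:wait,S:empty,W:wait | queues: N=1 E=0 S=0 W=0
Step 4 [EW]: N:wait,E:empty,S:wait,W:empty | queues: N=1 E=0 S=0 W=0
Step 5 [EW]: N:wait,E:empty,S:wait,W:empty | queues: N=1 E=0 S=0 W=0
Step 6 [EW]: N:wait,E:empty,S:wait,W:empty | queues: N=1 E=0 S=0 W=0
Step 7 [NS]: N:car4-GO,E:wait,S:empty,W:wait | queues: N=0 E=0 S=0 W=0
Car 3 crosses at step 3

3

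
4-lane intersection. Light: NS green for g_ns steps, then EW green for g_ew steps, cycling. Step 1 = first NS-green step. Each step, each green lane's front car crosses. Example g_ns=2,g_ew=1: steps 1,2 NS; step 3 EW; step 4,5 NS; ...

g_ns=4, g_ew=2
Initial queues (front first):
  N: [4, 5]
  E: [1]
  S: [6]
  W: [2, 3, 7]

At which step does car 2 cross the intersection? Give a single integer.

Step 1 [NS]: N:car4-GO,E:wait,S:car6-GO,W:wait | queues: N=1 E=1 S=0 W=3
Step 2 [NS]: N:car5-GO,E:wait,S:empty,W:wait | queues: N=0 E=1 S=0 W=3
Step 3 [NS]: N:empty,E:wait,S:empty,W:wait | queues: N=0 E=1 S=0 W=3
Step 4 [NS]: N:empty,E:wait,S:empty,W:wait | queues: N=0 E=1 S=0 W=3
Step 5 [EW]: N:wait,E:car1-GO,S:wait,W:car2-GO | queues: N=0 E=0 S=0 W=2
Step 6 [EW]: N:wait,E:empty,S:wait,W:car3-GO | queues: N=0 E=0 S=0 W=1
Step 7 [NS]: N:empty,E:wait,S:empty,W:wait | queues: N=0 E=0 S=0 W=1
Step 8 [NS]: N:empty,E:wait,S:empty,W:wait | queues: N=0 E=0 S=0 W=1
Step 9 [NS]: N:empty,E:wait,S:empty,W:wait | queues: N=0 E=0 S=0 W=1
Step 10 [NS]: N:empty,E:wait,S:empty,W:wait | queues: N=0 E=0 S=0 W=1
Step 11 [EW]: N:wait,E:empty,S:wait,W:car7-GO | queues: N=0 E=0 S=0 W=0
Car 2 crosses at step 5

5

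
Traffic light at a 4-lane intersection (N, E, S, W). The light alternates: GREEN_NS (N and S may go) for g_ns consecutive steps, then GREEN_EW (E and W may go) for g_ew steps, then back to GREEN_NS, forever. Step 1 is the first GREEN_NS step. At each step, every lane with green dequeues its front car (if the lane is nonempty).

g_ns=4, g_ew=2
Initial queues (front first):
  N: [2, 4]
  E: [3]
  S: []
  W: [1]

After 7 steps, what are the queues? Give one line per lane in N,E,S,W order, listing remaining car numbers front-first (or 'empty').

Step 1 [NS]: N:car2-GO,E:wait,S:empty,W:wait | queues: N=1 E=1 S=0 W=1
Step 2 [NS]: N:car4-GO,E:wait,S:empty,W:wait | queues: N=0 E=1 S=0 W=1
Step 3 [NS]: N:empty,E:wait,S:empty,W:wait | queues: N=0 E=1 S=0 W=1
Step 4 [NS]: N:empty,E:wait,S:empty,W:wait | queues: N=0 E=1 S=0 W=1
Step 5 [EW]: N:wait,E:car3-GO,S:wait,W:car1-GO | queues: N=0 E=0 S=0 W=0

N: empty
E: empty
S: empty
W: empty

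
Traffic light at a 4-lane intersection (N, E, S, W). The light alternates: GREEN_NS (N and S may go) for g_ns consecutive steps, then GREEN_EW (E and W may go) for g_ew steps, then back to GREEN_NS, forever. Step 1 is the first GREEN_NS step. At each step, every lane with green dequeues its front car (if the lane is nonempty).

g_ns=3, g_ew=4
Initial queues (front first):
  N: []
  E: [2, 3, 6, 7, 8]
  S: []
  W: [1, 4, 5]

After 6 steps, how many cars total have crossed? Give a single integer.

Answer: 6

Derivation:
Step 1 [NS]: N:empty,E:wait,S:empty,W:wait | queues: N=0 E=5 S=0 W=3
Step 2 [NS]: N:empty,E:wait,S:empty,W:wait | queues: N=0 E=5 S=0 W=3
Step 3 [NS]: N:empty,E:wait,S:empty,W:wait | queues: N=0 E=5 S=0 W=3
Step 4 [EW]: N:wait,E:car2-GO,S:wait,W:car1-GO | queues: N=0 E=4 S=0 W=2
Step 5 [EW]: N:wait,E:car3-GO,S:wait,W:car4-GO | queues: N=0 E=3 S=0 W=1
Step 6 [EW]: N:wait,E:car6-GO,S:wait,W:car5-GO | queues: N=0 E=2 S=0 W=0
Cars crossed by step 6: 6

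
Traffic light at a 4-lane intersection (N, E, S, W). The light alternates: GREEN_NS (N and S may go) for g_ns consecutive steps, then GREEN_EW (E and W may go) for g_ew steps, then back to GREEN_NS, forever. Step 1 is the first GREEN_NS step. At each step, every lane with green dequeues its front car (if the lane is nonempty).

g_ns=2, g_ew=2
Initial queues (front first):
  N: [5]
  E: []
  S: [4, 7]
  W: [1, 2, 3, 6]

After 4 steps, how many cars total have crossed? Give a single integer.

Answer: 5

Derivation:
Step 1 [NS]: N:car5-GO,E:wait,S:car4-GO,W:wait | queues: N=0 E=0 S=1 W=4
Step 2 [NS]: N:empty,E:wait,S:car7-GO,W:wait | queues: N=0 E=0 S=0 W=4
Step 3 [EW]: N:wait,E:empty,S:wait,W:car1-GO | queues: N=0 E=0 S=0 W=3
Step 4 [EW]: N:wait,E:empty,S:wait,W:car2-GO | queues: N=0 E=0 S=0 W=2
Cars crossed by step 4: 5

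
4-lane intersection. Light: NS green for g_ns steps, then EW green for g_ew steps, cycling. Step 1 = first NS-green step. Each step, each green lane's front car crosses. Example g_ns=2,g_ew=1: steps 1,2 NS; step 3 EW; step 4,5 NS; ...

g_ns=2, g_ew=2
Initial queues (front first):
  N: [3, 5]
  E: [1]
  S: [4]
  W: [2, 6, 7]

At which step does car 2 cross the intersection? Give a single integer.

Step 1 [NS]: N:car3-GO,E:wait,S:car4-GO,W:wait | queues: N=1 E=1 S=0 W=3
Step 2 [NS]: N:car5-GO,E:wait,S:empty,W:wait | queues: N=0 E=1 S=0 W=3
Step 3 [EW]: N:wait,E:car1-GO,S:wait,W:car2-GO | queues: N=0 E=0 S=0 W=2
Step 4 [EW]: N:wait,E:empty,S:wait,W:car6-GO | queues: N=0 E=0 S=0 W=1
Step 5 [NS]: N:empty,E:wait,S:empty,W:wait | queues: N=0 E=0 S=0 W=1
Step 6 [NS]: N:empty,E:wait,S:empty,W:wait | queues: N=0 E=0 S=0 W=1
Step 7 [EW]: N:wait,E:empty,S:wait,W:car7-GO | queues: N=0 E=0 S=0 W=0
Car 2 crosses at step 3

3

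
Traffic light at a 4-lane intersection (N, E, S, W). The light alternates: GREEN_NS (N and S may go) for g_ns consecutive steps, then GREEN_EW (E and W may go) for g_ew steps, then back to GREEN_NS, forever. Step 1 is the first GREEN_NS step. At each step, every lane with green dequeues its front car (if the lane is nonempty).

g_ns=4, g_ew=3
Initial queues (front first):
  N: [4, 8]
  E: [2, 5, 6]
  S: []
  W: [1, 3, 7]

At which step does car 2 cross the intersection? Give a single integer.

Step 1 [NS]: N:car4-GO,E:wait,S:empty,W:wait | queues: N=1 E=3 S=0 W=3
Step 2 [NS]: N:car8-GO,E:wait,S:empty,W:wait | queues: N=0 E=3 S=0 W=3
Step 3 [NS]: N:empty,E:wait,S:empty,W:wait | queues: N=0 E=3 S=0 W=3
Step 4 [NS]: N:empty,E:wait,S:empty,W:wait | queues: N=0 E=3 S=0 W=3
Step 5 [EW]: N:wait,E:car2-GO,S:wait,W:car1-GO | queues: N=0 E=2 S=0 W=2
Step 6 [EW]: N:wait,E:car5-GO,S:wait,W:car3-GO | queues: N=0 E=1 S=0 W=1
Step 7 [EW]: N:wait,E:car6-GO,S:wait,W:car7-GO | queues: N=0 E=0 S=0 W=0
Car 2 crosses at step 5

5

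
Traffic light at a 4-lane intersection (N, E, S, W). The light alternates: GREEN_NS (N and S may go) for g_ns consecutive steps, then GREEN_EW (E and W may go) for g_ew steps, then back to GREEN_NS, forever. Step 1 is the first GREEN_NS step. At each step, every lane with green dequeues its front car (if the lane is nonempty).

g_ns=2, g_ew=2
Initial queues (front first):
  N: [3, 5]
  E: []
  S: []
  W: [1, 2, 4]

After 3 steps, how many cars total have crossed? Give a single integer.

Answer: 3

Derivation:
Step 1 [NS]: N:car3-GO,E:wait,S:empty,W:wait | queues: N=1 E=0 S=0 W=3
Step 2 [NS]: N:car5-GO,E:wait,S:empty,W:wait | queues: N=0 E=0 S=0 W=3
Step 3 [EW]: N:wait,E:empty,S:wait,W:car1-GO | queues: N=0 E=0 S=0 W=2
Cars crossed by step 3: 3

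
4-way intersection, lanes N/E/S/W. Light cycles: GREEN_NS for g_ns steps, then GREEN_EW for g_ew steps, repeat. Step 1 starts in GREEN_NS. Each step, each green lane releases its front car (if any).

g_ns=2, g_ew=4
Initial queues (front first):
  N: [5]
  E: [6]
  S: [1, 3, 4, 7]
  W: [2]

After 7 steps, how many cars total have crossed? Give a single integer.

Answer: 6

Derivation:
Step 1 [NS]: N:car5-GO,E:wait,S:car1-GO,W:wait | queues: N=0 E=1 S=3 W=1
Step 2 [NS]: N:empty,E:wait,S:car3-GO,W:wait | queues: N=0 E=1 S=2 W=1
Step 3 [EW]: N:wait,E:car6-GO,S:wait,W:car2-GO | queues: N=0 E=0 S=2 W=0
Step 4 [EW]: N:wait,E:empty,S:wait,W:empty | queues: N=0 E=0 S=2 W=0
Step 5 [EW]: N:wait,E:empty,S:wait,W:empty | queues: N=0 E=0 S=2 W=0
Step 6 [EW]: N:wait,E:empty,S:wait,W:empty | queues: N=0 E=0 S=2 W=0
Step 7 [NS]: N:empty,E:wait,S:car4-GO,W:wait | queues: N=0 E=0 S=1 W=0
Cars crossed by step 7: 6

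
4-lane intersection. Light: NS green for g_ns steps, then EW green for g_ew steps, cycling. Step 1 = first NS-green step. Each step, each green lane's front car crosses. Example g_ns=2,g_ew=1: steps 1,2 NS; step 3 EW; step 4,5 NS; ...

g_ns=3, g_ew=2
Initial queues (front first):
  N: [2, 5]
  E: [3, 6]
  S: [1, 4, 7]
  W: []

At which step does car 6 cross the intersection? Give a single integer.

Step 1 [NS]: N:car2-GO,E:wait,S:car1-GO,W:wait | queues: N=1 E=2 S=2 W=0
Step 2 [NS]: N:car5-GO,E:wait,S:car4-GO,W:wait | queues: N=0 E=2 S=1 W=0
Step 3 [NS]: N:empty,E:wait,S:car7-GO,W:wait | queues: N=0 E=2 S=0 W=0
Step 4 [EW]: N:wait,E:car3-GO,S:wait,W:empty | queues: N=0 E=1 S=0 W=0
Step 5 [EW]: N:wait,E:car6-GO,S:wait,W:empty | queues: N=0 E=0 S=0 W=0
Car 6 crosses at step 5

5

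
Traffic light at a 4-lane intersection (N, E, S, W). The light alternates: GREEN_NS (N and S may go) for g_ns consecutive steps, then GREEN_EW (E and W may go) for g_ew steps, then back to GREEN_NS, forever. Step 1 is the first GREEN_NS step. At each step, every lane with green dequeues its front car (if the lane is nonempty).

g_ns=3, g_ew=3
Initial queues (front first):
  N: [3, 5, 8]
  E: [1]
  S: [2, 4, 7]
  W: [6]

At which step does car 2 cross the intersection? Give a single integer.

Step 1 [NS]: N:car3-GO,E:wait,S:car2-GO,W:wait | queues: N=2 E=1 S=2 W=1
Step 2 [NS]: N:car5-GO,E:wait,S:car4-GO,W:wait | queues: N=1 E=1 S=1 W=1
Step 3 [NS]: N:car8-GO,E:wait,S:car7-GO,W:wait | queues: N=0 E=1 S=0 W=1
Step 4 [EW]: N:wait,E:car1-GO,S:wait,W:car6-GO | queues: N=0 E=0 S=0 W=0
Car 2 crosses at step 1

1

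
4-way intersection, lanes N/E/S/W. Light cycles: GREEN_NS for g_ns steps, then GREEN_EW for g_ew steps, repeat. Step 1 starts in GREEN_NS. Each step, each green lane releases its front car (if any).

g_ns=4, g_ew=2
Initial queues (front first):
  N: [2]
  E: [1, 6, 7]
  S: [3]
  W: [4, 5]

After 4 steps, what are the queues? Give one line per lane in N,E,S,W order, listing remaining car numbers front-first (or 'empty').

Step 1 [NS]: N:car2-GO,E:wait,S:car3-GO,W:wait | queues: N=0 E=3 S=0 W=2
Step 2 [NS]: N:empty,E:wait,S:empty,W:wait | queues: N=0 E=3 S=0 W=2
Step 3 [NS]: N:empty,E:wait,S:empty,W:wait | queues: N=0 E=3 S=0 W=2
Step 4 [NS]: N:empty,E:wait,S:empty,W:wait | queues: N=0 E=3 S=0 W=2

N: empty
E: 1 6 7
S: empty
W: 4 5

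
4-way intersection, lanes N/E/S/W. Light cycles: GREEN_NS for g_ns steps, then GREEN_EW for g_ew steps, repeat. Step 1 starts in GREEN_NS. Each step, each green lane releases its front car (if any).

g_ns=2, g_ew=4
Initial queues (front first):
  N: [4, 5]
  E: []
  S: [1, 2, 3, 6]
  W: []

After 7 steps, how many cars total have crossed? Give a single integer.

Answer: 5

Derivation:
Step 1 [NS]: N:car4-GO,E:wait,S:car1-GO,W:wait | queues: N=1 E=0 S=3 W=0
Step 2 [NS]: N:car5-GO,E:wait,S:car2-GO,W:wait | queues: N=0 E=0 S=2 W=0
Step 3 [EW]: N:wait,E:empty,S:wait,W:empty | queues: N=0 E=0 S=2 W=0
Step 4 [EW]: N:wait,E:empty,S:wait,W:empty | queues: N=0 E=0 S=2 W=0
Step 5 [EW]: N:wait,E:empty,S:wait,W:empty | queues: N=0 E=0 S=2 W=0
Step 6 [EW]: N:wait,E:empty,S:wait,W:empty | queues: N=0 E=0 S=2 W=0
Step 7 [NS]: N:empty,E:wait,S:car3-GO,W:wait | queues: N=0 E=0 S=1 W=0
Cars crossed by step 7: 5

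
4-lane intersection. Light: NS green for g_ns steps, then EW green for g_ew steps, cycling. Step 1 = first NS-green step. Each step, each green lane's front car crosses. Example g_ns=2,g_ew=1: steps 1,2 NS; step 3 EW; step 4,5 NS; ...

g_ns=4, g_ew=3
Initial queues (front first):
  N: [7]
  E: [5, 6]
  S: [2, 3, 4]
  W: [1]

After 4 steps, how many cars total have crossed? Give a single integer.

Step 1 [NS]: N:car7-GO,E:wait,S:car2-GO,W:wait | queues: N=0 E=2 S=2 W=1
Step 2 [NS]: N:empty,E:wait,S:car3-GO,W:wait | queues: N=0 E=2 S=1 W=1
Step 3 [NS]: N:empty,E:wait,S:car4-GO,W:wait | queues: N=0 E=2 S=0 W=1
Step 4 [NS]: N:empty,E:wait,S:empty,W:wait | queues: N=0 E=2 S=0 W=1
Cars crossed by step 4: 4

Answer: 4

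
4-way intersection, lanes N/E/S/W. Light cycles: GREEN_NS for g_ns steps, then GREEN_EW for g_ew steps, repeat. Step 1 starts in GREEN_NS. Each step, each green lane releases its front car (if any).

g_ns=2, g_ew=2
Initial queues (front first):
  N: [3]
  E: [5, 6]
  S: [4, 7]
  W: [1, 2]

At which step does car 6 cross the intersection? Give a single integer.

Step 1 [NS]: N:car3-GO,E:wait,S:car4-GO,W:wait | queues: N=0 E=2 S=1 W=2
Step 2 [NS]: N:empty,E:wait,S:car7-GO,W:wait | queues: N=0 E=2 S=0 W=2
Step 3 [EW]: N:wait,E:car5-GO,S:wait,W:car1-GO | queues: N=0 E=1 S=0 W=1
Step 4 [EW]: N:wait,E:car6-GO,S:wait,W:car2-GO | queues: N=0 E=0 S=0 W=0
Car 6 crosses at step 4

4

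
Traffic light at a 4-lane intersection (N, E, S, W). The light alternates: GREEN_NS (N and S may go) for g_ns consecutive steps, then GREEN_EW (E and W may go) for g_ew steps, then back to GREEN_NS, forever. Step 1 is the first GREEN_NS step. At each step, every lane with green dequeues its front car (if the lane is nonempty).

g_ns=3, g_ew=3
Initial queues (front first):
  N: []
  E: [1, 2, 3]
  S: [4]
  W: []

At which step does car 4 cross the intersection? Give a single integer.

Step 1 [NS]: N:empty,E:wait,S:car4-GO,W:wait | queues: N=0 E=3 S=0 W=0
Step 2 [NS]: N:empty,E:wait,S:empty,W:wait | queues: N=0 E=3 S=0 W=0
Step 3 [NS]: N:empty,E:wait,S:empty,W:wait | queues: N=0 E=3 S=0 W=0
Step 4 [EW]: N:wait,E:car1-GO,S:wait,W:empty | queues: N=0 E=2 S=0 W=0
Step 5 [EW]: N:wait,E:car2-GO,S:wait,W:empty | queues: N=0 E=1 S=0 W=0
Step 6 [EW]: N:wait,E:car3-GO,S:wait,W:empty | queues: N=0 E=0 S=0 W=0
Car 4 crosses at step 1

1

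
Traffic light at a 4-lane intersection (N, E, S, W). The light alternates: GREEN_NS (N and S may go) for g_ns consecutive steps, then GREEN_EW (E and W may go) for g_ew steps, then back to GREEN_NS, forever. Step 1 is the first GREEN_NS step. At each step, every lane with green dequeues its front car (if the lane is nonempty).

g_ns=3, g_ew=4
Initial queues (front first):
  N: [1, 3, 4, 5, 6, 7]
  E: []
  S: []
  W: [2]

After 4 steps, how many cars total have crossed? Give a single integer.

Step 1 [NS]: N:car1-GO,E:wait,S:empty,W:wait | queues: N=5 E=0 S=0 W=1
Step 2 [NS]: N:car3-GO,E:wait,S:empty,W:wait | queues: N=4 E=0 S=0 W=1
Step 3 [NS]: N:car4-GO,E:wait,S:empty,W:wait | queues: N=3 E=0 S=0 W=1
Step 4 [EW]: N:wait,E:empty,S:wait,W:car2-GO | queues: N=3 E=0 S=0 W=0
Cars crossed by step 4: 4

Answer: 4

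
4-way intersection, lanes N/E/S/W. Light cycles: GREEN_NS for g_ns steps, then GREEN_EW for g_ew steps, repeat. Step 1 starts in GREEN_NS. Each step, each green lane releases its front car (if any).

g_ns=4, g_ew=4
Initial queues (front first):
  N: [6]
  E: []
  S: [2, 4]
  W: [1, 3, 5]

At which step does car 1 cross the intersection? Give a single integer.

Step 1 [NS]: N:car6-GO,E:wait,S:car2-GO,W:wait | queues: N=0 E=0 S=1 W=3
Step 2 [NS]: N:empty,E:wait,S:car4-GO,W:wait | queues: N=0 E=0 S=0 W=3
Step 3 [NS]: N:empty,E:wait,S:empty,W:wait | queues: N=0 E=0 S=0 W=3
Step 4 [NS]: N:empty,E:wait,S:empty,W:wait | queues: N=0 E=0 S=0 W=3
Step 5 [EW]: N:wait,E:empty,S:wait,W:car1-GO | queues: N=0 E=0 S=0 W=2
Step 6 [EW]: N:wait,E:empty,S:wait,W:car3-GO | queues: N=0 E=0 S=0 W=1
Step 7 [EW]: N:wait,E:empty,S:wait,W:car5-GO | queues: N=0 E=0 S=0 W=0
Car 1 crosses at step 5

5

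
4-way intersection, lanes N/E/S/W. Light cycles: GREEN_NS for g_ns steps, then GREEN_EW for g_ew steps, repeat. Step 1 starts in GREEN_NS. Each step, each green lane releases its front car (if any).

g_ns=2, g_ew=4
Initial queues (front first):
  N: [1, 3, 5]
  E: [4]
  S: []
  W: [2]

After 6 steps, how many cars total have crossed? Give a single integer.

Step 1 [NS]: N:car1-GO,E:wait,S:empty,W:wait | queues: N=2 E=1 S=0 W=1
Step 2 [NS]: N:car3-GO,E:wait,S:empty,W:wait | queues: N=1 E=1 S=0 W=1
Step 3 [EW]: N:wait,E:car4-GO,S:wait,W:car2-GO | queues: N=1 E=0 S=0 W=0
Step 4 [EW]: N:wait,E:empty,S:wait,W:empty | queues: N=1 E=0 S=0 W=0
Step 5 [EW]: N:wait,E:empty,S:wait,W:empty | queues: N=1 E=0 S=0 W=0
Step 6 [EW]: N:wait,E:empty,S:wait,W:empty | queues: N=1 E=0 S=0 W=0
Cars crossed by step 6: 4

Answer: 4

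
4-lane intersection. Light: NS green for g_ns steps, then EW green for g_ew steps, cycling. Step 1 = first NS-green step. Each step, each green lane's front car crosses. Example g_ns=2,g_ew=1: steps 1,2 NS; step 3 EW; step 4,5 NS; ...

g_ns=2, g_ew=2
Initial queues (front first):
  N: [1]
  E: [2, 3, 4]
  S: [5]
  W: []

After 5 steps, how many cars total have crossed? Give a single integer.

Step 1 [NS]: N:car1-GO,E:wait,S:car5-GO,W:wait | queues: N=0 E=3 S=0 W=0
Step 2 [NS]: N:empty,E:wait,S:empty,W:wait | queues: N=0 E=3 S=0 W=0
Step 3 [EW]: N:wait,E:car2-GO,S:wait,W:empty | queues: N=0 E=2 S=0 W=0
Step 4 [EW]: N:wait,E:car3-GO,S:wait,W:empty | queues: N=0 E=1 S=0 W=0
Step 5 [NS]: N:empty,E:wait,S:empty,W:wait | queues: N=0 E=1 S=0 W=0
Cars crossed by step 5: 4

Answer: 4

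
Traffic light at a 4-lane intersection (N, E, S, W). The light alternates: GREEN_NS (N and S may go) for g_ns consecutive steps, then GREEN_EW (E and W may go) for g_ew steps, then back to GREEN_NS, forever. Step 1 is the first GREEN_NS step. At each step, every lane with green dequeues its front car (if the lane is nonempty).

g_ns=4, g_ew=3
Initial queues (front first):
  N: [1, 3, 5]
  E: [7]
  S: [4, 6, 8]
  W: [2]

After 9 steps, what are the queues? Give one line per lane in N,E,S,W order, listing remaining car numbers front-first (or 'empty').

Step 1 [NS]: N:car1-GO,E:wait,S:car4-GO,W:wait | queues: N=2 E=1 S=2 W=1
Step 2 [NS]: N:car3-GO,E:wait,S:car6-GO,W:wait | queues: N=1 E=1 S=1 W=1
Step 3 [NS]: N:car5-GO,E:wait,S:car8-GO,W:wait | queues: N=0 E=1 S=0 W=1
Step 4 [NS]: N:empty,E:wait,S:empty,W:wait | queues: N=0 E=1 S=0 W=1
Step 5 [EW]: N:wait,E:car7-GO,S:wait,W:car2-GO | queues: N=0 E=0 S=0 W=0

N: empty
E: empty
S: empty
W: empty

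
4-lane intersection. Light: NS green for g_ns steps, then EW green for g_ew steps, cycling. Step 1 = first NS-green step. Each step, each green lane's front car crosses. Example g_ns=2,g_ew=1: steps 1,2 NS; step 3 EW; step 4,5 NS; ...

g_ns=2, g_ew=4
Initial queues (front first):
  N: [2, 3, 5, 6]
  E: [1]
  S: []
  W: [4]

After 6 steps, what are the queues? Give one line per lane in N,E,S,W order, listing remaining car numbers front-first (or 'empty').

Step 1 [NS]: N:car2-GO,E:wait,S:empty,W:wait | queues: N=3 E=1 S=0 W=1
Step 2 [NS]: N:car3-GO,E:wait,S:empty,W:wait | queues: N=2 E=1 S=0 W=1
Step 3 [EW]: N:wait,E:car1-GO,S:wait,W:car4-GO | queues: N=2 E=0 S=0 W=0
Step 4 [EW]: N:wait,E:empty,S:wait,W:empty | queues: N=2 E=0 S=0 W=0
Step 5 [EW]: N:wait,E:empty,S:wait,W:empty | queues: N=2 E=0 S=0 W=0
Step 6 [EW]: N:wait,E:empty,S:wait,W:empty | queues: N=2 E=0 S=0 W=0

N: 5 6
E: empty
S: empty
W: empty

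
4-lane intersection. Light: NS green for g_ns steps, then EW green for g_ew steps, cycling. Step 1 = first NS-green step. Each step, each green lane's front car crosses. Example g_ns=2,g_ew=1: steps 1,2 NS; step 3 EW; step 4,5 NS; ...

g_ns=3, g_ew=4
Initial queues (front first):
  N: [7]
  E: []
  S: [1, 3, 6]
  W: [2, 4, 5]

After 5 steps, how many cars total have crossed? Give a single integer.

Step 1 [NS]: N:car7-GO,E:wait,S:car1-GO,W:wait | queues: N=0 E=0 S=2 W=3
Step 2 [NS]: N:empty,E:wait,S:car3-GO,W:wait | queues: N=0 E=0 S=1 W=3
Step 3 [NS]: N:empty,E:wait,S:car6-GO,W:wait | queues: N=0 E=0 S=0 W=3
Step 4 [EW]: N:wait,E:empty,S:wait,W:car2-GO | queues: N=0 E=0 S=0 W=2
Step 5 [EW]: N:wait,E:empty,S:wait,W:car4-GO | queues: N=0 E=0 S=0 W=1
Cars crossed by step 5: 6

Answer: 6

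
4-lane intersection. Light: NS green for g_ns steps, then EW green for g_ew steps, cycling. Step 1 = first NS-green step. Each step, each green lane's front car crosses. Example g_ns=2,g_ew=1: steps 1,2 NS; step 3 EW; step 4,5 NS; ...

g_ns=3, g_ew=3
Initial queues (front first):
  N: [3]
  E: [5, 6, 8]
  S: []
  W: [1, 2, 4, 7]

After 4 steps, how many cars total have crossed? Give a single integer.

Step 1 [NS]: N:car3-GO,E:wait,S:empty,W:wait | queues: N=0 E=3 S=0 W=4
Step 2 [NS]: N:empty,E:wait,S:empty,W:wait | queues: N=0 E=3 S=0 W=4
Step 3 [NS]: N:empty,E:wait,S:empty,W:wait | queues: N=0 E=3 S=0 W=4
Step 4 [EW]: N:wait,E:car5-GO,S:wait,W:car1-GO | queues: N=0 E=2 S=0 W=3
Cars crossed by step 4: 3

Answer: 3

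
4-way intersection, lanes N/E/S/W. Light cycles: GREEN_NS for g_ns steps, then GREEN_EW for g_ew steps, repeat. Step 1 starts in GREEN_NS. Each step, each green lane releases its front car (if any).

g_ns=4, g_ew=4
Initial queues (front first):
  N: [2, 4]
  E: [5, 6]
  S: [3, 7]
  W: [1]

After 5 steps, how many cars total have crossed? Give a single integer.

Step 1 [NS]: N:car2-GO,E:wait,S:car3-GO,W:wait | queues: N=1 E=2 S=1 W=1
Step 2 [NS]: N:car4-GO,E:wait,S:car7-GO,W:wait | queues: N=0 E=2 S=0 W=1
Step 3 [NS]: N:empty,E:wait,S:empty,W:wait | queues: N=0 E=2 S=0 W=1
Step 4 [NS]: N:empty,E:wait,S:empty,W:wait | queues: N=0 E=2 S=0 W=1
Step 5 [EW]: N:wait,E:car5-GO,S:wait,W:car1-GO | queues: N=0 E=1 S=0 W=0
Cars crossed by step 5: 6

Answer: 6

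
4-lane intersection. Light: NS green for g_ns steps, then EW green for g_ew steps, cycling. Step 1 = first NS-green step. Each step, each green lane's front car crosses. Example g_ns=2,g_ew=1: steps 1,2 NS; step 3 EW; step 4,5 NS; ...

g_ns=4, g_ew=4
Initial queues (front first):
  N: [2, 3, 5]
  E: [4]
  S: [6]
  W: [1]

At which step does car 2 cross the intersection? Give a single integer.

Step 1 [NS]: N:car2-GO,E:wait,S:car6-GO,W:wait | queues: N=2 E=1 S=0 W=1
Step 2 [NS]: N:car3-GO,E:wait,S:empty,W:wait | queues: N=1 E=1 S=0 W=1
Step 3 [NS]: N:car5-GO,E:wait,S:empty,W:wait | queues: N=0 E=1 S=0 W=1
Step 4 [NS]: N:empty,E:wait,S:empty,W:wait | queues: N=0 E=1 S=0 W=1
Step 5 [EW]: N:wait,E:car4-GO,S:wait,W:car1-GO | queues: N=0 E=0 S=0 W=0
Car 2 crosses at step 1

1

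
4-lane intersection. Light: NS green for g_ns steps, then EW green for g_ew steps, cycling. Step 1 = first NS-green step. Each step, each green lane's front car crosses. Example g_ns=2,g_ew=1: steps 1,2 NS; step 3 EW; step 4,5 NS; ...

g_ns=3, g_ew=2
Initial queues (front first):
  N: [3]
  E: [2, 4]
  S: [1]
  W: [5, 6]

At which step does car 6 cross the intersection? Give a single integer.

Step 1 [NS]: N:car3-GO,E:wait,S:car1-GO,W:wait | queues: N=0 E=2 S=0 W=2
Step 2 [NS]: N:empty,E:wait,S:empty,W:wait | queues: N=0 E=2 S=0 W=2
Step 3 [NS]: N:empty,E:wait,S:empty,W:wait | queues: N=0 E=2 S=0 W=2
Step 4 [EW]: N:wait,E:car2-GO,S:wait,W:car5-GO | queues: N=0 E=1 S=0 W=1
Step 5 [EW]: N:wait,E:car4-GO,S:wait,W:car6-GO | queues: N=0 E=0 S=0 W=0
Car 6 crosses at step 5

5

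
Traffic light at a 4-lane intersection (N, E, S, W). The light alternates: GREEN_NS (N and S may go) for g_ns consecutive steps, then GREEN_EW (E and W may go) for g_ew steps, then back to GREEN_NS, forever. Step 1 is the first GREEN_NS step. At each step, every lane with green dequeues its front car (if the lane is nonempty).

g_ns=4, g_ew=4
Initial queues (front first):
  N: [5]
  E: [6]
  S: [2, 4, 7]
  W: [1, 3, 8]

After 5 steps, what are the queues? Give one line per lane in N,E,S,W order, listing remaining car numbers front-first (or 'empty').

Step 1 [NS]: N:car5-GO,E:wait,S:car2-GO,W:wait | queues: N=0 E=1 S=2 W=3
Step 2 [NS]: N:empty,E:wait,S:car4-GO,W:wait | queues: N=0 E=1 S=1 W=3
Step 3 [NS]: N:empty,E:wait,S:car7-GO,W:wait | queues: N=0 E=1 S=0 W=3
Step 4 [NS]: N:empty,E:wait,S:empty,W:wait | queues: N=0 E=1 S=0 W=3
Step 5 [EW]: N:wait,E:car6-GO,S:wait,W:car1-GO | queues: N=0 E=0 S=0 W=2

N: empty
E: empty
S: empty
W: 3 8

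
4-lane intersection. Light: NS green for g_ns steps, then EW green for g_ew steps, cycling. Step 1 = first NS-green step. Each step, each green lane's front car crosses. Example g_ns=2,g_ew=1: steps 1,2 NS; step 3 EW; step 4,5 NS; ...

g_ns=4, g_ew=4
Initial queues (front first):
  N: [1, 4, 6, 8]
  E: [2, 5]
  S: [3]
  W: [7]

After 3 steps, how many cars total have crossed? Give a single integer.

Step 1 [NS]: N:car1-GO,E:wait,S:car3-GO,W:wait | queues: N=3 E=2 S=0 W=1
Step 2 [NS]: N:car4-GO,E:wait,S:empty,W:wait | queues: N=2 E=2 S=0 W=1
Step 3 [NS]: N:car6-GO,E:wait,S:empty,W:wait | queues: N=1 E=2 S=0 W=1
Cars crossed by step 3: 4

Answer: 4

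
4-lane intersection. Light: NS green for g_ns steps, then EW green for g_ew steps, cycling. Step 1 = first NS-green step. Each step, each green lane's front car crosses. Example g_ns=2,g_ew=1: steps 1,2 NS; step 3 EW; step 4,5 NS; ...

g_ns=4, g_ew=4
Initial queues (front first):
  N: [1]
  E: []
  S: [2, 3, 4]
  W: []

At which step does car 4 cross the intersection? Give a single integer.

Step 1 [NS]: N:car1-GO,E:wait,S:car2-GO,W:wait | queues: N=0 E=0 S=2 W=0
Step 2 [NS]: N:empty,E:wait,S:car3-GO,W:wait | queues: N=0 E=0 S=1 W=0
Step 3 [NS]: N:empty,E:wait,S:car4-GO,W:wait | queues: N=0 E=0 S=0 W=0
Car 4 crosses at step 3

3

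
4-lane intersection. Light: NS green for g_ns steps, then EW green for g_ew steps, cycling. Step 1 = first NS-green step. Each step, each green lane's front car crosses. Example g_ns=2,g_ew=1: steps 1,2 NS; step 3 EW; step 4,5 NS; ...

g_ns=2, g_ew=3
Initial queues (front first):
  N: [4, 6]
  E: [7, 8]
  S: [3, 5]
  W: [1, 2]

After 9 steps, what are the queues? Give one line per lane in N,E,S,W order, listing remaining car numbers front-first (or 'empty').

Step 1 [NS]: N:car4-GO,E:wait,S:car3-GO,W:wait | queues: N=1 E=2 S=1 W=2
Step 2 [NS]: N:car6-GO,E:wait,S:car5-GO,W:wait | queues: N=0 E=2 S=0 W=2
Step 3 [EW]: N:wait,E:car7-GO,S:wait,W:car1-GO | queues: N=0 E=1 S=0 W=1
Step 4 [EW]: N:wait,E:car8-GO,S:wait,W:car2-GO | queues: N=0 E=0 S=0 W=0

N: empty
E: empty
S: empty
W: empty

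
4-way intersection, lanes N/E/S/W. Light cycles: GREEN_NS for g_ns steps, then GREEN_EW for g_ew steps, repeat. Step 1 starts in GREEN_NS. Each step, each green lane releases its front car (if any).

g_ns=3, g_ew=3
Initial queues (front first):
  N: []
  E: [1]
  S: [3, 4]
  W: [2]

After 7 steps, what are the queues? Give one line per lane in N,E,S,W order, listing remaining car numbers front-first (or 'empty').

Step 1 [NS]: N:empty,E:wait,S:car3-GO,W:wait | queues: N=0 E=1 S=1 W=1
Step 2 [NS]: N:empty,E:wait,S:car4-GO,W:wait | queues: N=0 E=1 S=0 W=1
Step 3 [NS]: N:empty,E:wait,S:empty,W:wait | queues: N=0 E=1 S=0 W=1
Step 4 [EW]: N:wait,E:car1-GO,S:wait,W:car2-GO | queues: N=0 E=0 S=0 W=0

N: empty
E: empty
S: empty
W: empty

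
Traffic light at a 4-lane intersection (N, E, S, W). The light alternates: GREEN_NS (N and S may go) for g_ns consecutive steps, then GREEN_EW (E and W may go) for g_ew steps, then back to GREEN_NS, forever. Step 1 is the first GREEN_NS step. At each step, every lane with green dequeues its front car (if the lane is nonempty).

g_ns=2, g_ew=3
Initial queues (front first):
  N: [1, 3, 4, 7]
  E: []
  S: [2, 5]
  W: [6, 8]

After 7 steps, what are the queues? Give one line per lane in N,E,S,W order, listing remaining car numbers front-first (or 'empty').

Step 1 [NS]: N:car1-GO,E:wait,S:car2-GO,W:wait | queues: N=3 E=0 S=1 W=2
Step 2 [NS]: N:car3-GO,E:wait,S:car5-GO,W:wait | queues: N=2 E=0 S=0 W=2
Step 3 [EW]: N:wait,E:empty,S:wait,W:car6-GO | queues: N=2 E=0 S=0 W=1
Step 4 [EW]: N:wait,E:empty,S:wait,W:car8-GO | queues: N=2 E=0 S=0 W=0
Step 5 [EW]: N:wait,E:empty,S:wait,W:empty | queues: N=2 E=0 S=0 W=0
Step 6 [NS]: N:car4-GO,E:wait,S:empty,W:wait | queues: N=1 E=0 S=0 W=0
Step 7 [NS]: N:car7-GO,E:wait,S:empty,W:wait | queues: N=0 E=0 S=0 W=0

N: empty
E: empty
S: empty
W: empty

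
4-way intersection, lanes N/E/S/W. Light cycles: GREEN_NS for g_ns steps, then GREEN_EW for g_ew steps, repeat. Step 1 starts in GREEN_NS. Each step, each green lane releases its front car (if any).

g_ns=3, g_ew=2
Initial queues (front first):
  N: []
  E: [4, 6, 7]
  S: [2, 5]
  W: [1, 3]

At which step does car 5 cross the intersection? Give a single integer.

Step 1 [NS]: N:empty,E:wait,S:car2-GO,W:wait | queues: N=0 E=3 S=1 W=2
Step 2 [NS]: N:empty,E:wait,S:car5-GO,W:wait | queues: N=0 E=3 S=0 W=2
Step 3 [NS]: N:empty,E:wait,S:empty,W:wait | queues: N=0 E=3 S=0 W=2
Step 4 [EW]: N:wait,E:car4-GO,S:wait,W:car1-GO | queues: N=0 E=2 S=0 W=1
Step 5 [EW]: N:wait,E:car6-GO,S:wait,W:car3-GO | queues: N=0 E=1 S=0 W=0
Step 6 [NS]: N:empty,E:wait,S:empty,W:wait | queues: N=0 E=1 S=0 W=0
Step 7 [NS]: N:empty,E:wait,S:empty,W:wait | queues: N=0 E=1 S=0 W=0
Step 8 [NS]: N:empty,E:wait,S:empty,W:wait | queues: N=0 E=1 S=0 W=0
Step 9 [EW]: N:wait,E:car7-GO,S:wait,W:empty | queues: N=0 E=0 S=0 W=0
Car 5 crosses at step 2

2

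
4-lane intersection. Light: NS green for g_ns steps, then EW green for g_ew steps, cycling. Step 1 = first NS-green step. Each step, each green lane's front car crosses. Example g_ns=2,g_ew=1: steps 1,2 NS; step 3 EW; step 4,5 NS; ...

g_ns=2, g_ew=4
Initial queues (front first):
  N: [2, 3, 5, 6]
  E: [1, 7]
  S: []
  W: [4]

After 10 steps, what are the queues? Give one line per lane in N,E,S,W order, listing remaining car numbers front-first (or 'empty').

Step 1 [NS]: N:car2-GO,E:wait,S:empty,W:wait | queues: N=3 E=2 S=0 W=1
Step 2 [NS]: N:car3-GO,E:wait,S:empty,W:wait | queues: N=2 E=2 S=0 W=1
Step 3 [EW]: N:wait,E:car1-GO,S:wait,W:car4-GO | queues: N=2 E=1 S=0 W=0
Step 4 [EW]: N:wait,E:car7-GO,S:wait,W:empty | queues: N=2 E=0 S=0 W=0
Step 5 [EW]: N:wait,E:empty,S:wait,W:empty | queues: N=2 E=0 S=0 W=0
Step 6 [EW]: N:wait,E:empty,S:wait,W:empty | queues: N=2 E=0 S=0 W=0
Step 7 [NS]: N:car5-GO,E:wait,S:empty,W:wait | queues: N=1 E=0 S=0 W=0
Step 8 [NS]: N:car6-GO,E:wait,S:empty,W:wait | queues: N=0 E=0 S=0 W=0

N: empty
E: empty
S: empty
W: empty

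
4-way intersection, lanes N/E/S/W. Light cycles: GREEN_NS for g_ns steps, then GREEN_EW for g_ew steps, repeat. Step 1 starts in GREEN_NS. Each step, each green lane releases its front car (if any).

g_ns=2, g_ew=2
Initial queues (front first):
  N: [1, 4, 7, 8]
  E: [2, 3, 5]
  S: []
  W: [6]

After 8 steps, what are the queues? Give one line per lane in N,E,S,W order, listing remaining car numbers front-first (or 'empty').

Step 1 [NS]: N:car1-GO,E:wait,S:empty,W:wait | queues: N=3 E=3 S=0 W=1
Step 2 [NS]: N:car4-GO,E:wait,S:empty,W:wait | queues: N=2 E=3 S=0 W=1
Step 3 [EW]: N:wait,E:car2-GO,S:wait,W:car6-GO | queues: N=2 E=2 S=0 W=0
Step 4 [EW]: N:wait,E:car3-GO,S:wait,W:empty | queues: N=2 E=1 S=0 W=0
Step 5 [NS]: N:car7-GO,E:wait,S:empty,W:wait | queues: N=1 E=1 S=0 W=0
Step 6 [NS]: N:car8-GO,E:wait,S:empty,W:wait | queues: N=0 E=1 S=0 W=0
Step 7 [EW]: N:wait,E:car5-GO,S:wait,W:empty | queues: N=0 E=0 S=0 W=0

N: empty
E: empty
S: empty
W: empty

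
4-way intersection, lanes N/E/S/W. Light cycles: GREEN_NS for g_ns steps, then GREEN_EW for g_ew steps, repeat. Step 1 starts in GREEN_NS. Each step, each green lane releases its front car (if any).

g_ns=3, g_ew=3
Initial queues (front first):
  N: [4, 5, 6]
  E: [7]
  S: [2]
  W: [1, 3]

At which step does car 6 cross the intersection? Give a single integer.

Step 1 [NS]: N:car4-GO,E:wait,S:car2-GO,W:wait | queues: N=2 E=1 S=0 W=2
Step 2 [NS]: N:car5-GO,E:wait,S:empty,W:wait | queues: N=1 E=1 S=0 W=2
Step 3 [NS]: N:car6-GO,E:wait,S:empty,W:wait | queues: N=0 E=1 S=0 W=2
Step 4 [EW]: N:wait,E:car7-GO,S:wait,W:car1-GO | queues: N=0 E=0 S=0 W=1
Step 5 [EW]: N:wait,E:empty,S:wait,W:car3-GO | queues: N=0 E=0 S=0 W=0
Car 6 crosses at step 3

3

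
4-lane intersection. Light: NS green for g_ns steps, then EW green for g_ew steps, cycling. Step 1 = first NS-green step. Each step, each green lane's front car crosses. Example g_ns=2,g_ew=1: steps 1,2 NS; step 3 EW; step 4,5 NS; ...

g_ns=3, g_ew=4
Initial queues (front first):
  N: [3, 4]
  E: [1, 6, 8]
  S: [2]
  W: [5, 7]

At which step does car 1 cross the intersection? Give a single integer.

Step 1 [NS]: N:car3-GO,E:wait,S:car2-GO,W:wait | queues: N=1 E=3 S=0 W=2
Step 2 [NS]: N:car4-GO,E:wait,S:empty,W:wait | queues: N=0 E=3 S=0 W=2
Step 3 [NS]: N:empty,E:wait,S:empty,W:wait | queues: N=0 E=3 S=0 W=2
Step 4 [EW]: N:wait,E:car1-GO,S:wait,W:car5-GO | queues: N=0 E=2 S=0 W=1
Step 5 [EW]: N:wait,E:car6-GO,S:wait,W:car7-GO | queues: N=0 E=1 S=0 W=0
Step 6 [EW]: N:wait,E:car8-GO,S:wait,W:empty | queues: N=0 E=0 S=0 W=0
Car 1 crosses at step 4

4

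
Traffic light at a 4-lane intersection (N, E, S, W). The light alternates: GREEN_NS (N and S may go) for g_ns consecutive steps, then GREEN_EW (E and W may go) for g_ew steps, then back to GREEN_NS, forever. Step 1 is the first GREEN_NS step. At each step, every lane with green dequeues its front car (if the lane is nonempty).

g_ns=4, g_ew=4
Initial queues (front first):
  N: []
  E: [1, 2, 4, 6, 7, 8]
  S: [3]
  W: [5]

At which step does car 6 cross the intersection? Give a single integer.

Step 1 [NS]: N:empty,E:wait,S:car3-GO,W:wait | queues: N=0 E=6 S=0 W=1
Step 2 [NS]: N:empty,E:wait,S:empty,W:wait | queues: N=0 E=6 S=0 W=1
Step 3 [NS]: N:empty,E:wait,S:empty,W:wait | queues: N=0 E=6 S=0 W=1
Step 4 [NS]: N:empty,E:wait,S:empty,W:wait | queues: N=0 E=6 S=0 W=1
Step 5 [EW]: N:wait,E:car1-GO,S:wait,W:car5-GO | queues: N=0 E=5 S=0 W=0
Step 6 [EW]: N:wait,E:car2-GO,S:wait,W:empty | queues: N=0 E=4 S=0 W=0
Step 7 [EW]: N:wait,E:car4-GO,S:wait,W:empty | queues: N=0 E=3 S=0 W=0
Step 8 [EW]: N:wait,E:car6-GO,S:wait,W:empty | queues: N=0 E=2 S=0 W=0
Step 9 [NS]: N:empty,E:wait,S:empty,W:wait | queues: N=0 E=2 S=0 W=0
Step 10 [NS]: N:empty,E:wait,S:empty,W:wait | queues: N=0 E=2 S=0 W=0
Step 11 [NS]: N:empty,E:wait,S:empty,W:wait | queues: N=0 E=2 S=0 W=0
Step 12 [NS]: N:empty,E:wait,S:empty,W:wait | queues: N=0 E=2 S=0 W=0
Step 13 [EW]: N:wait,E:car7-GO,S:wait,W:empty | queues: N=0 E=1 S=0 W=0
Step 14 [EW]: N:wait,E:car8-GO,S:wait,W:empty | queues: N=0 E=0 S=0 W=0
Car 6 crosses at step 8

8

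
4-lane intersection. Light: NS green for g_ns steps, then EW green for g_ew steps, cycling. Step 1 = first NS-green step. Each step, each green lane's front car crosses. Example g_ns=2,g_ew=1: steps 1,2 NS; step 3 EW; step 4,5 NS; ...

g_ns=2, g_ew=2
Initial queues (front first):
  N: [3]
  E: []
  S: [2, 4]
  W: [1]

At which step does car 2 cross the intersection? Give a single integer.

Step 1 [NS]: N:car3-GO,E:wait,S:car2-GO,W:wait | queues: N=0 E=0 S=1 W=1
Step 2 [NS]: N:empty,E:wait,S:car4-GO,W:wait | queues: N=0 E=0 S=0 W=1
Step 3 [EW]: N:wait,E:empty,S:wait,W:car1-GO | queues: N=0 E=0 S=0 W=0
Car 2 crosses at step 1

1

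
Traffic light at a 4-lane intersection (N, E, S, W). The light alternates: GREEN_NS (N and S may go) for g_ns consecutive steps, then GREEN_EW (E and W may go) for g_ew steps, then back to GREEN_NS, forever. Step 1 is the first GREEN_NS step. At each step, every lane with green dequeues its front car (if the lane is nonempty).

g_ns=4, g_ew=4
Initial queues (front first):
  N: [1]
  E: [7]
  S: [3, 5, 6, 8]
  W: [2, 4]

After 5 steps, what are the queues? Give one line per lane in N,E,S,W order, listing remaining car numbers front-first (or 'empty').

Step 1 [NS]: N:car1-GO,E:wait,S:car3-GO,W:wait | queues: N=0 E=1 S=3 W=2
Step 2 [NS]: N:empty,E:wait,S:car5-GO,W:wait | queues: N=0 E=1 S=2 W=2
Step 3 [NS]: N:empty,E:wait,S:car6-GO,W:wait | queues: N=0 E=1 S=1 W=2
Step 4 [NS]: N:empty,E:wait,S:car8-GO,W:wait | queues: N=0 E=1 S=0 W=2
Step 5 [EW]: N:wait,E:car7-GO,S:wait,W:car2-GO | queues: N=0 E=0 S=0 W=1

N: empty
E: empty
S: empty
W: 4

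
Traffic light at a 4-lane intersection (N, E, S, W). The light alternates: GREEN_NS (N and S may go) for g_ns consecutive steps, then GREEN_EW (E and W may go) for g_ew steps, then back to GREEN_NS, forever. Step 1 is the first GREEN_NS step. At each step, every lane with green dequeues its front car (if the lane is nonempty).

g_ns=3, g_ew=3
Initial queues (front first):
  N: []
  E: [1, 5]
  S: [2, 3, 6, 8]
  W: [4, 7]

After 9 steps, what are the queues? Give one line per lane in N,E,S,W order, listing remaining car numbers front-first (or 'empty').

Step 1 [NS]: N:empty,E:wait,S:car2-GO,W:wait | queues: N=0 E=2 S=3 W=2
Step 2 [NS]: N:empty,E:wait,S:car3-GO,W:wait | queues: N=0 E=2 S=2 W=2
Step 3 [NS]: N:empty,E:wait,S:car6-GO,W:wait | queues: N=0 E=2 S=1 W=2
Step 4 [EW]: N:wait,E:car1-GO,S:wait,W:car4-GO | queues: N=0 E=1 S=1 W=1
Step 5 [EW]: N:wait,E:car5-GO,S:wait,W:car7-GO | queues: N=0 E=0 S=1 W=0
Step 6 [EW]: N:wait,E:empty,S:wait,W:empty | queues: N=0 E=0 S=1 W=0
Step 7 [NS]: N:empty,E:wait,S:car8-GO,W:wait | queues: N=0 E=0 S=0 W=0

N: empty
E: empty
S: empty
W: empty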